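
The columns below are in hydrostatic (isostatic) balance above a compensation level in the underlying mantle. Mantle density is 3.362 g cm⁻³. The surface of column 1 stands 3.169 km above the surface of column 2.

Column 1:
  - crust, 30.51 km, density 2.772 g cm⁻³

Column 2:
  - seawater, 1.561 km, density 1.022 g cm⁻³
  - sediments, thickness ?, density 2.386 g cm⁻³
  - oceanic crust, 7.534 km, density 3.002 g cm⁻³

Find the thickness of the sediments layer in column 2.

Take the compensation level at the base of the deeper column (depth z_c below the surface of column 1) and equate Σ ρ_i t_i down to z_c; mantle fills any gap and the z_c terms cancel.
Column 1: 30.51×2.772 + (z_c − 30.51)×3.362
Column 2: 3.169×0 + 1.561×1.022 + x×2.386 + 7.534×3.002 + (z_c − 3.169 − 9.095 − x)×3.362
The z_c×3.362 term appears on both sides and cancels. Collect the known terms of each column as K = Σ(ρt)_known − 3.362 × (depth of known layers): K_1 = 84.57372 − 3.362×30.51 = −18.0009; K_2 = 24.21241 − 3.362×(3.169 + 9.095) = −17.019158.
Balance: K_1 = K_2 − x×(3.362 − 2.386), so x = (K_2 − K_1)/(3.362 − 2.386) = 0.981742/0.976 = 1.01 km.

1.01 km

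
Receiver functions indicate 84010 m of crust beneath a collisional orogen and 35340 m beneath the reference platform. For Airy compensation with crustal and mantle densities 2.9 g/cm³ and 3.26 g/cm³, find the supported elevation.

5370 m

Excess crust Δ = 84010 m − 35340 m = 48670 m, split between elevation h and root r with h + r = Δ.
Airy balance ρ_c h = (ρ_m − ρ_c) r gives r = h ρ_c/(ρ_m − ρ_c), so h (1 + ρ_c/(ρ_m − ρ_c)) = Δ, i.e. h = Δ (ρ_m − ρ_c)/ρ_m.
h = 48670 m × 0.36/3.26 = 5370 m.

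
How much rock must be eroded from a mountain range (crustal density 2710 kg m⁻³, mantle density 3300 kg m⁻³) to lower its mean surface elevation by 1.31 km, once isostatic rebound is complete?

Net drop Δ = e − u = e − e ρ_c/ρ_m = e (ρ_m − ρ_c)/ρ_m.
e = Δ ρ_m/(ρ_m − ρ_c) = 1.31 km × 3300/590 = 7.33 km.

7.33 km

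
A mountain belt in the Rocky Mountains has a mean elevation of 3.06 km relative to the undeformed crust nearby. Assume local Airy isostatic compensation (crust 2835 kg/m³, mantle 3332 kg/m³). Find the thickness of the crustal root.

By Archimedes' principle applied to the lithosphere: the weight of the topography is balanced by the buoyancy of the root, ρ_c h = (ρ_m − ρ_c) r.
r = h · ρ_c / (ρ_m − ρ_c) = 3.06 km × 2835 / (3332 − 2835) = 17.5 km.

17.5 km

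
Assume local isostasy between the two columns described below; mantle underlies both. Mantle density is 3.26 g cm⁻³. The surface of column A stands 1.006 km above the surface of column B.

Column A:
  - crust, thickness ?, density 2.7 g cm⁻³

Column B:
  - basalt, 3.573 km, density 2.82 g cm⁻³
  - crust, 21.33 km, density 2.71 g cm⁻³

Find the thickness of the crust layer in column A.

29.6 km

Take the compensation level at the base of the deeper column (depth z_c below the surface of column A) and equate Σ ρ_i t_i down to z_c; mantle fills any gap and the z_c terms cancel.
Column A: x×2.7 + (z_c − 0 − x)×3.26
Column B: 1.006×0 + 3.573×2.82 + 21.33×2.71 + (z_c − 1.006 − 24.903)×3.26
The z_c×3.26 term appears on both sides and cancels. Collect the known terms of each column as K = Σ(ρt)_known − 3.26 × (depth of known layers): K_A = 0 − 3.26×0 = 0; K_B = 67.88016 − 3.26×(1.006 + 24.903) = −16.58318.
Balance: K_A − x×(3.26 − 2.7) = K_B, so x = (K_A − K_B)/(3.26 − 2.7) = 16.5832/0.56 = 29.6 km.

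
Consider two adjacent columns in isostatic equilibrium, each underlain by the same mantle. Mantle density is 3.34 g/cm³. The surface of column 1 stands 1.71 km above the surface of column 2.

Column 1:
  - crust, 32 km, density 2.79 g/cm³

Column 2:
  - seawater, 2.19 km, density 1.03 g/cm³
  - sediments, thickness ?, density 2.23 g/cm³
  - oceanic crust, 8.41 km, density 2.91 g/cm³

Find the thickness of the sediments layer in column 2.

2.89 km

Take the compensation level at the base of the deeper column (depth z_c below the surface of column 1) and equate Σ ρ_i t_i down to z_c; mantle fills any gap and the z_c terms cancel.
Column 1: 32×2.79 + (z_c − 32)×3.34
Column 2: 1.71×0 + 2.19×1.03 + x×2.23 + 8.41×2.91 + (z_c − 1.71 − 10.6 − x)×3.34
The z_c×3.34 term appears on both sides and cancels. Collect the known terms of each column as K = Σ(ρt)_known − 3.34 × (depth of known layers): K_1 = 89.28 − 3.34×32 = −17.6; K_2 = 26.7288 − 3.34×(1.71 + 10.6) = −14.3866.
Balance: K_1 = K_2 − x×(3.34 − 2.23), so x = (K_2 − K_1)/(3.34 − 2.23) = 3.2134/1.11 = 2.89 km.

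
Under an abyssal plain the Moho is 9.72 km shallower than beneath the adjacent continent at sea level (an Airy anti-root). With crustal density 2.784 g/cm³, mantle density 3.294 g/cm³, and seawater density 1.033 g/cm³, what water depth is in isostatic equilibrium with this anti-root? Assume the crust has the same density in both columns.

2.83 km

Replacing a thickness d of crust by seawater at the top must be balanced by replacing crust with mantle at the base: d (ρ_c − ρ_w) = a (ρ_m − ρ_c).
d = a (ρ_m − ρ_c)/(ρ_c − ρ_w) = 9.72 km × 0.51/1.751 = 2.83 km.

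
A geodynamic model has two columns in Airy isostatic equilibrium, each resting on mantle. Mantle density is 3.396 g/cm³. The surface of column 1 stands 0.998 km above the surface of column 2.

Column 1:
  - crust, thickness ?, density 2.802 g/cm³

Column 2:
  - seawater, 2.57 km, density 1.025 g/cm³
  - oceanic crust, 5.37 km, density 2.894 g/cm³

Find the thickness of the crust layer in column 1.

Take the compensation level at the base of the deeper column (depth z_c below the surface of column 1) and equate Σ ρ_i t_i down to z_c; mantle fills any gap and the z_c terms cancel.
Column 1: x×2.802 + (z_c − 0 − x)×3.396
Column 2: 0.998×0 + 2.57×1.025 + 5.37×2.894 + (z_c − 0.998 − 7.94)×3.396
The z_c×3.396 term appears on both sides and cancels. Collect the known terms of each column as K = Σ(ρt)_known − 3.396 × (depth of known layers): K_1 = 0 − 3.396×0 = 0; K_2 = 18.17503 − 3.396×(0.998 + 7.94) = −12.178418.
Balance: K_1 − x×(3.396 − 2.802) = K_2, so x = (K_1 − K_2)/(3.396 − 2.802) = 12.1784/0.594 = 20.5 km.

20.5 km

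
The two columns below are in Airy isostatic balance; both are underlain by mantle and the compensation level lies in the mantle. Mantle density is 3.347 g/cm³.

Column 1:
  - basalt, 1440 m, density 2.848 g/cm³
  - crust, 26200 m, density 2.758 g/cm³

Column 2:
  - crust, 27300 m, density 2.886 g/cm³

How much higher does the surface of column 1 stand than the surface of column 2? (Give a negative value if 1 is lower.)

For any compensation level in the mantle, the mantle terms cancel and isostasy reduces to e = (Σt_1 − Σt_2) − (Σ(ρt)_1 − Σ(ρt)_2) / ρ_m.
Σt_1 = 27640 m; Σt_2 = 27300 m; Σ(ρt)_1 = 76360.72; Σ(ρt)_2 = 78787.8 (in m·g/cm³).
e = (27640 − 27300) − (76360.72 − 78787.8) / 3.347 = 1070 m.

1070 m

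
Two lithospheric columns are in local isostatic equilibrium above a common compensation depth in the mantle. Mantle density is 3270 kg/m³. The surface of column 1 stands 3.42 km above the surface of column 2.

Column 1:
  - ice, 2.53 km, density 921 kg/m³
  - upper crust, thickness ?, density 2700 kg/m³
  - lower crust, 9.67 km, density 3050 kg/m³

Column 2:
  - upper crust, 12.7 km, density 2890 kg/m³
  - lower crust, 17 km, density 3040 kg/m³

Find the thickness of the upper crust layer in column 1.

20.8 km

Take the compensation level at the base of the deeper column (depth z_c below the surface of column 1) and equate Σ ρ_i t_i down to z_c; mantle fills any gap and the z_c terms cancel.
Column 1: 2.53×921 + x×2700 + 9.67×3050 + (z_c − 12.2 − x)×3270
Column 2: 3.42×0 + 12.7×2890 + 17×3040 + (z_c − 3.42 − 29.7)×3270
The z_c×3270 term appears on both sides and cancels. Collect the known terms of each column as K = Σ(ρt)_known − 3270 × (depth of known layers): K_1 = 31823.63 − 3270×12.2 = −8070.37; K_2 = 88383 − 3270×(3.42 + 29.7) = −19919.4.
Balance: K_1 − x×(3270 − 2700) = K_2, so x = (K_1 − K_2)/(3270 − 2700) = 11849/570 = 20.8 km.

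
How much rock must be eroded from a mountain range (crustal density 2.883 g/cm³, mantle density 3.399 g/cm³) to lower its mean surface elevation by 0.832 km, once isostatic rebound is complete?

5.48 km

Net drop Δ = e − u = e − e ρ_c/ρ_m = e (ρ_m − ρ_c)/ρ_m.
e = Δ ρ_m/(ρ_m − ρ_c) = 0.832 km × 3.399/0.516 = 5.48 km.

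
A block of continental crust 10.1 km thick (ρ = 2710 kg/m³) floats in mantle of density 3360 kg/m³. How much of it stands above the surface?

Floating equilibrium: submerged depth d = t ρ_obj/ρ_fluid = 10.1 km × 2710/3360 = 8.146 km.
Freeboard = t − d = 10.1 km − 8.146 km = 1.95 km.

1.95 km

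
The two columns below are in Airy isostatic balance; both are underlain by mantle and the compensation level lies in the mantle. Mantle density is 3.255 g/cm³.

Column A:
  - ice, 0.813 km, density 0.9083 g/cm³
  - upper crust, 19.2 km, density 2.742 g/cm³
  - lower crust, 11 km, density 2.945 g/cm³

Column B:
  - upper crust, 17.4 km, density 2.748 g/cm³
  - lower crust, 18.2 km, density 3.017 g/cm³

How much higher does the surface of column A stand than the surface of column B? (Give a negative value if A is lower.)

For any compensation level in the mantle, the mantle terms cancel and isostasy reduces to e = (Σt_A − Σt_B) − (Σ(ρt)_A − Σ(ρt)_B) / ρ_m.
Σt_A = 31.013 km; Σt_B = 35.6 km; Σ(ρt)_A = 85.7798479; Σ(ρt)_B = 102.7246 (in km·g/cm³).
e = (31.013 − 35.6) − (85.7798479 − 102.7246) / 3.255 = 0.619 km.

0.619 km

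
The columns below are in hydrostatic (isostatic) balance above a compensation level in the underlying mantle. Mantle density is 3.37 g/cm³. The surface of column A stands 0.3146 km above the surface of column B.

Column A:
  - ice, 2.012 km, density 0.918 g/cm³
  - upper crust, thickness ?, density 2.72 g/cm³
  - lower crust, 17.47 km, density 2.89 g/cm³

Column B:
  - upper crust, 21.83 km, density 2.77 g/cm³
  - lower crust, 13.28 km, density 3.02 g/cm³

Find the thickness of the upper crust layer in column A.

8.44 km

Take the compensation level at the base of the deeper column (depth z_c below the surface of column A) and equate Σ ρ_i t_i down to z_c; mantle fills any gap and the z_c terms cancel.
Column A: 2.012×0.918 + x×2.72 + 17.47×2.89 + (z_c − 19.482 − x)×3.37
Column B: 0.3146×0 + 21.83×2.77 + 13.28×3.02 + (z_c − 0.3146 − 35.11)×3.37
The z_c×3.37 term appears on both sides and cancels. Collect the known terms of each column as K = Σ(ρt)_known − 3.37 × (depth of known layers): K_A = 52.335316 − 3.37×19.482 = −13.319024; K_B = 100.5747 − 3.37×(0.3146 + 35.11) = −18.806202.
Balance: K_A − x×(3.37 − 2.72) = K_B, so x = (K_A − K_B)/(3.37 − 2.72) = 5.48718/0.65 = 8.44 km.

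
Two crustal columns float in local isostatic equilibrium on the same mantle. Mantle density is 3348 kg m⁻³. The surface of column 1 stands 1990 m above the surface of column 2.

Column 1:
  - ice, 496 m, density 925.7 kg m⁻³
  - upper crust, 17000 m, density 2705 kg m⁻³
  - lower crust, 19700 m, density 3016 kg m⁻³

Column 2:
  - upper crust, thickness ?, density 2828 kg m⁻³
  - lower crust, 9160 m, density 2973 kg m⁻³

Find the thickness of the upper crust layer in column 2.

Take the compensation level at the base of the deeper column (depth z_c below the surface of column 1) and equate Σ ρ_i t_i down to z_c; mantle fills any gap and the z_c terms cancel.
Column 1: 496×925.7 + 17000×2705 + 19700×3016 + (z_c − 37196)×3348
Column 2: 1990×0 + x×2828 + 9160×2973 + (z_c − 1990 − 9160 − x)×3348
The z_c×3348 term appears on both sides and cancels. Collect the known terms of each column as K = Σ(ρt)_known − 3348 × (depth of known layers): K_1 = 105859347 − 3348×37196 = −18672860.8; K_2 = 27232680 − 3348×(1990 + 9160) = −10097520.
Balance: K_1 = K_2 − x×(3348 − 2828), so x = (K_2 − K_1)/(3348 − 2828) = 8575340/520 = 16500 m.

16500 m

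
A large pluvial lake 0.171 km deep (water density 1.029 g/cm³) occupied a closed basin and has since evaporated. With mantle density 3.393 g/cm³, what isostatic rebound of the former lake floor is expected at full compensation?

u = d ρ_w/ρ_m = 0.171 km × 1.029/3.393 = 0.0519 km.

0.0519 km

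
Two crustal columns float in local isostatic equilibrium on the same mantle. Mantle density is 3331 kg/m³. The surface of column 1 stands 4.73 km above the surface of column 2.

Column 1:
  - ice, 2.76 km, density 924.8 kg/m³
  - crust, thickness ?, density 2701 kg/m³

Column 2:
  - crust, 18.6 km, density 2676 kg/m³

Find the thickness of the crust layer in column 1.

Take the compensation level at the base of the deeper column (depth z_c below the surface of column 1) and equate Σ ρ_i t_i down to z_c; mantle fills any gap and the z_c terms cancel.
Column 1: 2.76×924.8 + x×2701 + (z_c − 2.76 − x)×3331
Column 2: 4.73×0 + 18.6×2676 + (z_c − 4.73 − 18.6)×3331
The z_c×3331 term appears on both sides and cancels. Collect the known terms of each column as K = Σ(ρt)_known − 3331 × (depth of known layers): K_1 = 2552.448 − 3331×2.76 = −6641.112; K_2 = 49773.6 − 3331×(4.73 + 18.6) = −27938.63.
Balance: K_1 − x×(3331 − 2701) = K_2, so x = (K_1 − K_2)/(3331 − 2701) = 21297.5/630 = 33.8 km.

33.8 km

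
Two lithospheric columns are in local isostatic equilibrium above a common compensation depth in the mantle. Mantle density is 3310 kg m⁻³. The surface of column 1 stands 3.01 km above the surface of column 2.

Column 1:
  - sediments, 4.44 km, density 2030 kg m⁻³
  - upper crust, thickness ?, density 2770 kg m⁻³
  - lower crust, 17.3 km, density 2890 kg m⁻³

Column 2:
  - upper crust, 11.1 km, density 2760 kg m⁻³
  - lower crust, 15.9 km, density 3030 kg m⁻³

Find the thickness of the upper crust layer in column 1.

14 km

Take the compensation level at the base of the deeper column (depth z_c below the surface of column 1) and equate Σ ρ_i t_i down to z_c; mantle fills any gap and the z_c terms cancel.
Column 1: 4.44×2030 + x×2770 + 17.3×2890 + (z_c − 21.74 − x)×3310
Column 2: 3.01×0 + 11.1×2760 + 15.9×3030 + (z_c − 3.01 − 27)×3310
The z_c×3310 term appears on both sides and cancels. Collect the known terms of each column as K = Σ(ρt)_known − 3310 × (depth of known layers): K_1 = 59010.2 − 3310×21.74 = −12949.2; K_2 = 78813 − 3310×(3.01 + 27) = −20520.1.
Balance: K_1 − x×(3310 − 2770) = K_2, so x = (K_1 − K_2)/(3310 − 2770) = 7570.9/540 = 14 km.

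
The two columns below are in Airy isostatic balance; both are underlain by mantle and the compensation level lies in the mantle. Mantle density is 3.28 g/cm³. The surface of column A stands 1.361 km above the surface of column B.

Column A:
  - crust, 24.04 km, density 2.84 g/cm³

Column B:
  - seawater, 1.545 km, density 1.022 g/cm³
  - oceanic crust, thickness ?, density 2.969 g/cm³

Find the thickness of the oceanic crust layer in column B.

8.44 km

Take the compensation level at the base of the deeper column (depth z_c below the surface of column A) and equate Σ ρ_i t_i down to z_c; mantle fills any gap and the z_c terms cancel.
Column A: 24.04×2.84 + (z_c − 24.04)×3.28
Column B: 1.361×0 + 1.545×1.022 + x×2.969 + (z_c − 1.361 − 1.545 − x)×3.28
The z_c×3.28 term appears on both sides and cancels. Collect the known terms of each column as K = Σ(ρt)_known − 3.28 × (depth of known layers): K_A = 68.2736 − 3.28×24.04 = −10.5776; K_B = 1.57899 − 3.28×(1.361 + 1.545) = −7.95269.
Balance: K_A = K_B − x×(3.28 − 2.969), so x = (K_B − K_A)/(3.28 − 2.969) = 2.62491/0.311 = 8.44 km.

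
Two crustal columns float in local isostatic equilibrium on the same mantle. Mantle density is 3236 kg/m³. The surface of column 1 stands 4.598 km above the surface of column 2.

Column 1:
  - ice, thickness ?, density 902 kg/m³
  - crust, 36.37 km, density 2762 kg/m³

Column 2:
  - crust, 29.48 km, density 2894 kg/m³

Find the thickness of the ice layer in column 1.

Take the compensation level at the base of the deeper column (depth z_c below the surface of column 1) and equate Σ ρ_i t_i down to z_c; mantle fills any gap and the z_c terms cancel.
Column 1: x×902 + 36.37×2762 + (z_c − 36.37 − x)×3236
Column 2: 4.598×0 + 29.48×2894 + (z_c − 4.598 − 29.48)×3236
The z_c×3236 term appears on both sides and cancels. Collect the known terms of each column as K = Σ(ρt)_known − 3236 × (depth of known layers): K_1 = 100453.94 − 3236×36.37 = −17239.38; K_2 = 85315.12 − 3236×(4.598 + 29.48) = −24961.288.
Balance: K_1 − x×(3236 − 902) = K_2, so x = (K_1 − K_2)/(3236 − 902) = 7721.91/2334 = 3.31 km.

3.31 km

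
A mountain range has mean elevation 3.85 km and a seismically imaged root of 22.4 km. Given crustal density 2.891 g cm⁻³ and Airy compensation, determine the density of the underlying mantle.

Airy balance: ρ_c h = (ρ_m − ρ_c) r → ρ_m = ρ_c (1 + h/r).
ρ_m = 2.891 × (1 + 3.85 km/22.4 km) = 3.39 g cm⁻³.

3.39 g cm⁻³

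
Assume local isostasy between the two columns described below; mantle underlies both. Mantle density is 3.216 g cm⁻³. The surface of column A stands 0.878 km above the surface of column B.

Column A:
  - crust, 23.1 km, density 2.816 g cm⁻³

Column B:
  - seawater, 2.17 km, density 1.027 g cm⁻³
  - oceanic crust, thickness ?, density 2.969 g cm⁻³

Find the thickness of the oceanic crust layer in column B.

Take the compensation level at the base of the deeper column (depth z_c below the surface of column A) and equate Σ ρ_i t_i down to z_c; mantle fills any gap and the z_c terms cancel.
Column A: 23.1×2.816 + (z_c − 23.1)×3.216
Column B: 0.878×0 + 2.17×1.027 + x×2.969 + (z_c − 0.878 − 2.17 − x)×3.216
The z_c×3.216 term appears on both sides and cancels. Collect the known terms of each column as K = Σ(ρt)_known − 3.216 × (depth of known layers): K_A = 65.0496 − 3.216×23.1 = −9.24; K_B = 2.22859 − 3.216×(0.878 + 2.17) = −7.573778.
Balance: K_A = K_B − x×(3.216 − 2.969), so x = (K_B − K_A)/(3.216 − 2.969) = 1.66622/0.247 = 6.75 km.

6.75 km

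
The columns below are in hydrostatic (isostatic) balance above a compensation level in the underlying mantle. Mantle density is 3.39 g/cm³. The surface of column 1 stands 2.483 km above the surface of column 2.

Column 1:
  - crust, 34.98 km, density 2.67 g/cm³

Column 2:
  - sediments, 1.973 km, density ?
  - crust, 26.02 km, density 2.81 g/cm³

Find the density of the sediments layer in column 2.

Take the compensation level at the base of the deeper column (depth z_c below the surface of column 1) and equate Σ ρ_i t_i down to z_c; mantle fills any gap and the z_c terms cancel.
Column 1: 34.98×2.67 + (z_c − 34.98)×3.39
Column 2: 2.483×0 + 1.973×ρ + 26.02×2.81 + (z_c − 2.483 − 27.993)×3.39
The z_c×3.39 term appears on both sides and cancels. Collect the known terms of each column as K = Σ(ρt)_known − 3.39 × (depth of known layers): K_1 = 93.3966 − 3.39×34.98 = −25.1856; K_2 = 73.1162 − 3.39×(2.483 + 27.993) = −30.19744.
Balance: K_1 = K_2 + 1.973×ρ, so ρ = (K_1 − K_2)/1.973 = 5.01184/1.973 = 2.54 g/cm³.

2.54 g/cm³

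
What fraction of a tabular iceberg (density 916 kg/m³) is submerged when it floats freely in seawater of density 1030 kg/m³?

0.889

Submerged fraction = ρ_obj/ρ_fluid = 916/1030 = 0.889.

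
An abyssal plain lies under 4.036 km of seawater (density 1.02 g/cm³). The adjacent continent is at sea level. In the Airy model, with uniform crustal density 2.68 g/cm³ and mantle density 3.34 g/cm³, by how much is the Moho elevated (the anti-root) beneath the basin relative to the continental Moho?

10.2 km

Balancing pressure at the compensation depth: replacing crust with seawater at the top is compensated by replacing crust with mantle at the base: d (ρ_c − ρ_w) = a (ρ_m − ρ_c).
a = d (ρ_c − ρ_w)/(ρ_m − ρ_c) = 4.036 km × 1.66/0.66 = 10.2 km.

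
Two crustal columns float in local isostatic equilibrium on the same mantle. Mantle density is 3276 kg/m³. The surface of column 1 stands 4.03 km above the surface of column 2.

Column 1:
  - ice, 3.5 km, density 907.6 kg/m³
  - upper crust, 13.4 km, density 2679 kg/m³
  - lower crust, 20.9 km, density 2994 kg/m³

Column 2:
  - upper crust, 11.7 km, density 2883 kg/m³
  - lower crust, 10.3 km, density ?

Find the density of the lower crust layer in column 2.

2850 kg/m³

Take the compensation level at the base of the deeper column (depth z_c below the surface of column 1) and equate Σ ρ_i t_i down to z_c; mantle fills any gap and the z_c terms cancel.
Column 1: 3.5×907.6 + 13.4×2679 + 20.9×2994 + (z_c − 37.8)×3276
Column 2: 4.03×0 + 11.7×2883 + 10.3×ρ + (z_c − 4.03 − 22)×3276
The z_c×3276 term appears on both sides and cancels. Collect the known terms of each column as K = Σ(ρt)_known − 3276 × (depth of known layers): K_1 = 101649.8 − 3276×37.8 = −22183; K_2 = 33731.1 − 3276×(4.03 + 22) = −51543.18.
Balance: K_1 = K_2 + 10.3×ρ, so ρ = (K_1 − K_2)/10.3 = 29360.2/10.3 = 2850 kg/m³.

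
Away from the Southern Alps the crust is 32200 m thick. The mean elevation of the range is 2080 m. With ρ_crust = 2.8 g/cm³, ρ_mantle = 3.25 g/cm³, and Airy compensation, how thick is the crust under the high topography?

Root depth r = h ρ_c / (ρ_m − ρ_c) = 2080 m × 2.8 / 0.45 = 12940 m.
Total thickness = T + h + r = 32200 m + 2080 m + 12940 m = 47200 m.

47200 m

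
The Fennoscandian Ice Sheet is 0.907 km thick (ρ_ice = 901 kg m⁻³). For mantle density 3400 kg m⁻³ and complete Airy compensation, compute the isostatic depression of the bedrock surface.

0.24 km

For local isostatic compensation: the ice load ρ_ice t is balanced by mantle displaced below, ρ_m s.
s = t ρ_ice / ρ_m = 0.907 km × 901/3400 = 0.24 km.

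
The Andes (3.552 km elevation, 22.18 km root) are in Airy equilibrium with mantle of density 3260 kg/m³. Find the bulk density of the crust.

2810 kg/m³

ρ_c h = (ρ_m − ρ_c) r → ρ_c (h + r) = ρ_m r → ρ_c = ρ_m r / (h + r).
ρ_c = 3260 × 22.18 km / (3.552 km + 22.18 km) = 2810 kg/m³.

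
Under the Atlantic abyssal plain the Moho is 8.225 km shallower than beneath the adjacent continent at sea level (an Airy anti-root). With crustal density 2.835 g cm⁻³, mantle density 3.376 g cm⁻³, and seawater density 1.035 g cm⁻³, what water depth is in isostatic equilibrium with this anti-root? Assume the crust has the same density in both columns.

Replacing a thickness d of crust by seawater at the top must be balanced by replacing crust with mantle at the base: d (ρ_c − ρ_w) = a (ρ_m − ρ_c).
d = a (ρ_m − ρ_c)/(ρ_c − ρ_w) = 8.225 km × 0.541/1.8 = 2.47 km.

2.47 km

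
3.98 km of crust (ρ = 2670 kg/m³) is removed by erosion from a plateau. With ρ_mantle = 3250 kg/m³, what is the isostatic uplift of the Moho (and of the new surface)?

3.27 km

Unloading: uplift u = e ρ_c/ρ_m = 3.98 km × 2670/3250 = 3.27 km.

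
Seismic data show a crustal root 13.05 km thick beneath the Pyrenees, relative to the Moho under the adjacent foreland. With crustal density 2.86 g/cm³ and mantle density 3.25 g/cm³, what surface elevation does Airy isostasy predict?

1.78 km

In Airy isostatic equilibrium: ρ_c h = (ρ_m − ρ_c) r.
h = r (ρ_m − ρ_c) / ρ_c = 13.05 km × (3.25 − 2.86) / 2.86 = 1.78 km.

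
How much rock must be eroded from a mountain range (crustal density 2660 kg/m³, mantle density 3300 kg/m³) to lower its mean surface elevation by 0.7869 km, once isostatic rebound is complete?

Net drop Δ = e − u = e − e ρ_c/ρ_m = e (ρ_m − ρ_c)/ρ_m.
e = Δ ρ_m/(ρ_m − ρ_c) = 0.7869 km × 3300/640 = 4.06 km.

4.06 km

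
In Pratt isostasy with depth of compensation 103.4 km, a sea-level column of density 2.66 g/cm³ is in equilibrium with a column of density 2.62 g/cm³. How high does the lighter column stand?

1.58 km

ρ_ref D = ρ (D + h) → h = D (ρ_ref − ρ)/ρ.
h = 103.4 km × (2.66 − 2.62)/2.62 = 1.58 km.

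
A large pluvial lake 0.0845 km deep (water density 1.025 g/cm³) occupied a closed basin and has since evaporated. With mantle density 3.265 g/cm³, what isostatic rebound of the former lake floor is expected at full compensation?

u = d ρ_w/ρ_m = 0.0845 km × 1.025/3.265 = 0.0265 km.

0.0265 km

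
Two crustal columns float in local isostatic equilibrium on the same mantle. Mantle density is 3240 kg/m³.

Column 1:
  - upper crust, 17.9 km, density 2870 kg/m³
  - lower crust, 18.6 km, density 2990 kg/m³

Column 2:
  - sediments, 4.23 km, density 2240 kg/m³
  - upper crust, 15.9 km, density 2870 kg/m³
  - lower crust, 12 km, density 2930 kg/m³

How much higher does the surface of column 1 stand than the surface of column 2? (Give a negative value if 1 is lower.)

−0.79 km

For any compensation level in the mantle, the mantle terms cancel and isostasy reduces to e = (Σt_1 − Σt_2) − (Σ(ρt)_1 − Σ(ρt)_2) / ρ_m.
Σt_1 = 36.5 km; Σt_2 = 32.13 km; Σ(ρt)_1 = 106987; Σ(ρt)_2 = 90268.2 (in km·kg/m³).
e = (36.5 − 32.13) − (106987 − 90268.2) / 3240 = −0.79 km.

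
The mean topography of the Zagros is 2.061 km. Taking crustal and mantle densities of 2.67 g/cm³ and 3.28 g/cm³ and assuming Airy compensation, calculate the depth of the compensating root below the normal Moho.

By Archimedes' principle applied to the lithosphere: the weight of the topography is balanced by the buoyancy of the root, ρ_c h = (ρ_m − ρ_c) r.
r = h · ρ_c / (ρ_m − ρ_c) = 2.061 km × 2.67 / (3.28 − 2.67) = 9.02 km.

9.02 km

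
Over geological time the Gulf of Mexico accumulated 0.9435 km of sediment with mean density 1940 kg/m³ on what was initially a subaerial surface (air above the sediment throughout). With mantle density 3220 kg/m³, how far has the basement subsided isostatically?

Subaerial load: s = t ρ_sed / ρ_m = 0.9435 km × 1940/3220 = 0.568 km.

0.568 km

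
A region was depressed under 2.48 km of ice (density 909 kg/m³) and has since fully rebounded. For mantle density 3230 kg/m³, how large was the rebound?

0.698 km

Removing the load lets mantle flow back in; uplift u satisfies ρ_ice t = ρ_m u.
u = t ρ_ice/ρ_m = 2.48 km × 909/3230 = 0.698 km.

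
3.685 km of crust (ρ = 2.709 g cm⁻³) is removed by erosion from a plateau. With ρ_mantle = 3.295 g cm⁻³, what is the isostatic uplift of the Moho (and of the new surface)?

3.03 km

Unloading: uplift u = e ρ_c/ρ_m = 3.685 km × 2.709/3.295 = 3.03 km.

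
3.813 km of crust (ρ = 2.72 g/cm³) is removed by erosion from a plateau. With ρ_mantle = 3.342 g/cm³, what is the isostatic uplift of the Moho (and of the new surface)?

Unloading: uplift u = e ρ_c/ρ_m = 3.813 km × 2.72/3.342 = 3.1 km.

3.1 km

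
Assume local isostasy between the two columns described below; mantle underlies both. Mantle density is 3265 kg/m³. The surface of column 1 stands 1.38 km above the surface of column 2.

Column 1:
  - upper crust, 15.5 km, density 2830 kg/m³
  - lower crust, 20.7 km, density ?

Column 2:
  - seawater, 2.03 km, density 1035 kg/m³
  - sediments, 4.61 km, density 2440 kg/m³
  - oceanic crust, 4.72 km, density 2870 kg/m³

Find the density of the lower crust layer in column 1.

2880 kg/m³

Take the compensation level at the base of the deeper column (depth z_c below the surface of column 1) and equate Σ ρ_i t_i down to z_c; mantle fills any gap and the z_c terms cancel.
Column 1: 15.5×2830 + 20.7×ρ + (z_c − 36.2)×3265
Column 2: 1.38×0 + 2.03×1035 + 4.61×2440 + 4.72×2870 + (z_c − 1.38 − 11.36)×3265
The z_c×3265 term appears on both sides and cancels. Collect the known terms of each column as K = Σ(ρt)_known − 3265 × (depth of known layers): K_1 = 43865 − 3265×36.2 = −74328; K_2 = 26895.85 − 3265×(1.38 + 11.36) = −14700.25.
Balance: K_1 + 20.7×ρ = K_2, so ρ = (K_2 − K_1)/20.7 = 59627.8/20.7 = 2880 kg/m³.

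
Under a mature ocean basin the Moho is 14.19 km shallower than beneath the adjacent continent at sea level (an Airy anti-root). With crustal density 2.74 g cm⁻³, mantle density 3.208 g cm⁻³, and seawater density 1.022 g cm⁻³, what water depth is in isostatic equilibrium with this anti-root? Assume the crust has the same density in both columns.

Replacing a thickness d of crust by seawater at the top must be balanced by replacing crust with mantle at the base: d (ρ_c − ρ_w) = a (ρ_m − ρ_c).
d = a (ρ_m − ρ_c)/(ρ_c − ρ_w) = 14.19 km × 0.468/1.718 = 3.87 km.

3.87 km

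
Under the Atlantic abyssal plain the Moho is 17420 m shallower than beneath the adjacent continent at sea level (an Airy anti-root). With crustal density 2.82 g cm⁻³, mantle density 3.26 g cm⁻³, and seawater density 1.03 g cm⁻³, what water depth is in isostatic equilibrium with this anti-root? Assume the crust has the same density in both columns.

4280 m

Replacing a thickness d of crust by seawater at the top must be balanced by replacing crust with mantle at the base: d (ρ_c − ρ_w) = a (ρ_m − ρ_c).
d = a (ρ_m − ρ_c)/(ρ_c − ρ_w) = 17420 m × 0.44/1.79 = 4280 m.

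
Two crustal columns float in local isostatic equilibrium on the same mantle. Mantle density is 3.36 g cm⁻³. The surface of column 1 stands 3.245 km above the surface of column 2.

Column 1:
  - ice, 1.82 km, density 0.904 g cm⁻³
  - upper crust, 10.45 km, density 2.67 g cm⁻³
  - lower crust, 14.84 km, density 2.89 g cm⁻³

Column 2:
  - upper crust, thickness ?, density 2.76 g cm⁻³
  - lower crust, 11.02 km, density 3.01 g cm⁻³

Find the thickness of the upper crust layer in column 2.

Take the compensation level at the base of the deeper column (depth z_c below the surface of column 1) and equate Σ ρ_i t_i down to z_c; mantle fills any gap and the z_c terms cancel.
Column 1: 1.82×0.904 + 10.45×2.67 + 14.84×2.89 + (z_c − 27.11)×3.36
Column 2: 3.245×0 + x×2.76 + 11.02×3.01 + (z_c − 3.245 − 11.02 − x)×3.36
The z_c×3.36 term appears on both sides and cancels. Collect the known terms of each column as K = Σ(ρt)_known − 3.36 × (depth of known layers): K_1 = 72.43438 − 3.36×27.11 = −18.65522; K_2 = 33.1702 − 3.36×(3.245 + 11.02) = −14.7602.
Balance: K_1 = K_2 − x×(3.36 − 2.76), so x = (K_2 − K_1)/(3.36 − 2.76) = 3.89502/0.6 = 6.49 km.

6.49 km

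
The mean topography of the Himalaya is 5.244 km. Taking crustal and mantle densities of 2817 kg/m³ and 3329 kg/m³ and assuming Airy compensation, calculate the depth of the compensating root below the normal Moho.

28.9 km

Isostatic balance requires: the weight of the topography is balanced by the buoyancy of the root, ρ_c h = (ρ_m − ρ_c) r.
r = h · ρ_c / (ρ_m − ρ_c) = 5.244 km × 2817 / (3329 − 2817) = 28.9 km.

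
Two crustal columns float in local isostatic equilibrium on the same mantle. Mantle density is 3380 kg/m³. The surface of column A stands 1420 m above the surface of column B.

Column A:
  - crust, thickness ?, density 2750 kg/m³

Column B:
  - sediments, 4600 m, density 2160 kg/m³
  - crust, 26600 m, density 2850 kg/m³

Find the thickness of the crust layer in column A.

38900 m

Take the compensation level at the base of the deeper column (depth z_c below the surface of column A) and equate Σ ρ_i t_i down to z_c; mantle fills any gap and the z_c terms cancel.
Column A: x×2750 + (z_c − 0 − x)×3380
Column B: 1420×0 + 4600×2160 + 26600×2850 + (z_c − 1420 − 31200)×3380
The z_c×3380 term appears on both sides and cancels. Collect the known terms of each column as K = Σ(ρt)_known − 3380 × (depth of known layers): K_A = 0 − 3380×0 = 0; K_B = 85746000 − 3380×(1420 + 31200) = −24509600.
Balance: K_A − x×(3380 − 2750) = K_B, so x = (K_A − K_B)/(3380 − 2750) = 24509600/630 = 38900 m.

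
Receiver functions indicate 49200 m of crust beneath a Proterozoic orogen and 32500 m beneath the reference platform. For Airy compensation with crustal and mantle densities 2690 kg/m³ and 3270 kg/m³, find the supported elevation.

2960 m

Excess crust Δ = 49200 m − 32500 m = 16700 m, split between elevation h and root r with h + r = Δ.
Airy balance ρ_c h = (ρ_m − ρ_c) r gives r = h ρ_c/(ρ_m − ρ_c), so h (1 + ρ_c/(ρ_m − ρ_c)) = Δ, i.e. h = Δ (ρ_m − ρ_c)/ρ_m.
h = 16700 m × 580/3270 = 2960 m.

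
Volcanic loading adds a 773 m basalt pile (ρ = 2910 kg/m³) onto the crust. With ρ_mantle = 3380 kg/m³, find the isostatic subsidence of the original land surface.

Subaerial loading: s = t ρ_load / ρ_m.
s = 773 m × 2910/3380 = 666 m.

666 m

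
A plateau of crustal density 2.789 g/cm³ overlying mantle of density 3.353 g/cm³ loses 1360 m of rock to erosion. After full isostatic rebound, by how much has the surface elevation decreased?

Rebound u = e ρ_c/ρ_m = 1360 m × 2.789/3.353 = 1131 m.
Net surface drop = e − u = 1360 m − 1131 m = e (ρ_m − ρ_c)/ρ_m = 229 m.

229 m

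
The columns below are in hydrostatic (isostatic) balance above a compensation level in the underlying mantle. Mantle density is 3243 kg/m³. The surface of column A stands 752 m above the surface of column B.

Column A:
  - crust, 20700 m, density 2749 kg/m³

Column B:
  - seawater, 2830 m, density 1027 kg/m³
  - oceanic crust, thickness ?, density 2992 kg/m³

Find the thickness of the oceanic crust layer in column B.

6040 m

Take the compensation level at the base of the deeper column (depth z_c below the surface of column A) and equate Σ ρ_i t_i down to z_c; mantle fills any gap and the z_c terms cancel.
Column A: 20700×2749 + (z_c − 20700)×3243
Column B: 752×0 + 2830×1027 + x×2992 + (z_c − 752 − 2830 − x)×3243
The z_c×3243 term appears on both sides and cancels. Collect the known terms of each column as K = Σ(ρt)_known − 3243 × (depth of known layers): K_A = 56904300 − 3243×20700 = −10225800; K_B = 2906410 − 3243×(752 + 2830) = −8710016.
Balance: K_A = K_B − x×(3243 − 2992), so x = (K_B − K_A)/(3243 − 2992) = 1515780/251 = 6040 m.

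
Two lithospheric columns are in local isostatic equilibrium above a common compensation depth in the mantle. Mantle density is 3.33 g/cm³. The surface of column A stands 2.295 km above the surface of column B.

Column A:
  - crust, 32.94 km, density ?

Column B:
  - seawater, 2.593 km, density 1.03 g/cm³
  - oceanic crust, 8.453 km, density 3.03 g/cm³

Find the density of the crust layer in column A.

2.84 g/cm³

Take the compensation level at the base of the deeper column (depth z_c below the surface of column A) and equate Σ ρ_i t_i down to z_c; mantle fills any gap and the z_c terms cancel.
Column A: 32.94×ρ + (z_c − 32.94)×3.33
Column B: 2.295×0 + 2.593×1.03 + 8.453×3.03 + (z_c − 2.295 − 11.046)×3.33
The z_c×3.33 term appears on both sides and cancels. Collect the known terms of each column as K = Σ(ρt)_known − 3.33 × (depth of known layers): K_A = 0 − 3.33×32.94 = −109.6902; K_B = 28.28338 − 3.33×(2.295 + 11.046) = −16.14215.
Balance: K_A + 32.94×ρ = K_B, so ρ = (K_B − K_A)/32.94 = 93.548/32.94 = 2.84 g/cm³.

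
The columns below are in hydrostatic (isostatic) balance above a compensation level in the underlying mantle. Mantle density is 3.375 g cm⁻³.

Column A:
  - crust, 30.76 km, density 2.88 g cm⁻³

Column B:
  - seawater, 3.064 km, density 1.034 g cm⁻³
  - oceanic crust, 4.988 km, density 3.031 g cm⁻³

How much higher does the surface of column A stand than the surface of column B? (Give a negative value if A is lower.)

For any compensation level in the mantle, the mantle terms cancel and isostasy reduces to e = (Σt_A − Σt_B) − (Σ(ρt)_A − Σ(ρt)_B) / ρ_m.
Σt_A = 30.76 km; Σt_B = 8.052 km; Σ(ρt)_A = 88.5888; Σ(ρt)_B = 18.286804 (in km·g cm⁻³).
e = (30.76 − 8.052) − (88.5888 − 18.286804) / 3.375 = 1.88 km.

1.88 km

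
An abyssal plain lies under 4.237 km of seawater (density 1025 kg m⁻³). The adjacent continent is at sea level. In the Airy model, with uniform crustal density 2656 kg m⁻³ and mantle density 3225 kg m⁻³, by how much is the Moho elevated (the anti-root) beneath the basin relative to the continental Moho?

In Airy isostatic equilibrium: replacing crust with seawater at the top is compensated by replacing crust with mantle at the base: d (ρ_c − ρ_w) = a (ρ_m − ρ_c).
a = d (ρ_c − ρ_w)/(ρ_m − ρ_c) = 4.237 km × 1631/569 = 12.1 km.

12.1 km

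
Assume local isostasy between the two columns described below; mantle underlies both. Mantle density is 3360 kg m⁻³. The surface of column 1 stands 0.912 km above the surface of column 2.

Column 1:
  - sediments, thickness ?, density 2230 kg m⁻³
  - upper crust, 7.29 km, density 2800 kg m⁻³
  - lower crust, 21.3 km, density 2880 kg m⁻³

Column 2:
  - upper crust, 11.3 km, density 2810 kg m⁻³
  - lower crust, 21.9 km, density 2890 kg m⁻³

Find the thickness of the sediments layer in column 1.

Take the compensation level at the base of the deeper column (depth z_c below the surface of column 1) and equate Σ ρ_i t_i down to z_c; mantle fills any gap and the z_c terms cancel.
Column 1: x×2230 + 7.29×2800 + 21.3×2880 + (z_c − 28.59 − x)×3360
Column 2: 0.912×0 + 11.3×2810 + 21.9×2890 + (z_c − 0.912 − 33.2)×3360
The z_c×3360 term appears on both sides and cancels. Collect the known terms of each column as K = Σ(ρt)_known − 3360 × (depth of known layers): K_1 = 81756 − 3360×28.59 = −14306.4; K_2 = 95044 − 3360×(0.912 + 33.2) = −19572.32.
Balance: K_1 − x×(3360 − 2230) = K_2, so x = (K_1 − K_2)/(3360 − 2230) = 5265.92/1130 = 4.66 km.

4.66 km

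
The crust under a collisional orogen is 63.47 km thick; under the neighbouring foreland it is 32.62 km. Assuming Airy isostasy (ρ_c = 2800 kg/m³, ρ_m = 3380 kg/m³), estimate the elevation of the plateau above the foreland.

Excess crust Δ = 63.47 km − 32.62 km = 30.85 km, split between elevation h and root r with h + r = Δ.
Airy balance ρ_c h = (ρ_m − ρ_c) r gives r = h ρ_c/(ρ_m − ρ_c), so h (1 + ρ_c/(ρ_m − ρ_c)) = Δ, i.e. h = Δ (ρ_m − ρ_c)/ρ_m.
h = 30.85 km × 580/3380 = 5.29 km.

5.29 km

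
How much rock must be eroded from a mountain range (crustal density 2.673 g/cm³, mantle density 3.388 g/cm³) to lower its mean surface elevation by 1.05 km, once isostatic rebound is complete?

4.98 km

Net drop Δ = e − u = e − e ρ_c/ρ_m = e (ρ_m − ρ_c)/ρ_m.
e = Δ ρ_m/(ρ_m − ρ_c) = 1.05 km × 3.388/0.715 = 4.98 km.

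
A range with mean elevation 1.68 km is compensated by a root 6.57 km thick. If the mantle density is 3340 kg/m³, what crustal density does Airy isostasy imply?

2660 kg/m³

ρ_c h = (ρ_m − ρ_c) r → ρ_c (h + r) = ρ_m r → ρ_c = ρ_m r / (h + r).
ρ_c = 3340 × 6.57 km / (1.68 km + 6.57 km) = 2660 kg/m³.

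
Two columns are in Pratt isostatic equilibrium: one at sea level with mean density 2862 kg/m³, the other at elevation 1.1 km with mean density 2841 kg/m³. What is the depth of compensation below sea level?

ρ_ref D = ρ (D + h) → D (ρ_ref − ρ) = ρ h.
D = ρ h/(ρ_ref − ρ) = 2841 × 1.1 km/(2862 − 2841) = 149 km.

149 km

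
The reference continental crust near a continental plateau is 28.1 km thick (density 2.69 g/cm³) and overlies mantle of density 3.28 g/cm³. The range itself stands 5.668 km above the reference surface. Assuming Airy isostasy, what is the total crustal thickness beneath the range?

59.6 km

Root depth r = h ρ_c / (ρ_m − ρ_c) = 5.668 km × 2.69 / 0.59 = 25.84 km.
Total thickness = T + h + r = 28.1 km + 5.668 km + 25.84 km = 59.6 km.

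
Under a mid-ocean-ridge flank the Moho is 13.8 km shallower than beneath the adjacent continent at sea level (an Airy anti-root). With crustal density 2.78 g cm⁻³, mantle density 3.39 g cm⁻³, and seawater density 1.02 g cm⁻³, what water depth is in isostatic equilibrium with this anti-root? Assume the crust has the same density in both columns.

4.78 km

Replacing a thickness d of crust by seawater at the top must be balanced by replacing crust with mantle at the base: d (ρ_c − ρ_w) = a (ρ_m − ρ_c).
d = a (ρ_m − ρ_c)/(ρ_c − ρ_w) = 13.8 km × 0.61/1.76 = 4.78 km.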